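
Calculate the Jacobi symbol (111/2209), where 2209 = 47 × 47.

1

Reciprocity: 111 ≡ 3 and 2209 ≡ 1 (mod 4), so (111/2209) = +(2209/111).
Reduce top mod 111: now compute (100/111).
Pull out 2^2: since 111 ≡ 7 (mod 8), (2/111) = +1, so (2/111)^2 = +1.
Reciprocity: 25 ≡ 1 and 111 ≡ 3 (mod 4), so (25/111) = +(111/25).
Reduce top mod 25: now compute (11/25).
Reciprocity: 11 ≡ 3 and 25 ≡ 1 (mod 4), so (11/25) = +(25/11).
Reduce top mod 11: now compute (3/11).
Reciprocity: 3 ≡ 3 and 11 ≡ 3 (mod 4), so (3/11) = −(11/3).
Reduce top mod 3: now compute (2/3).
Pull out 2: since 3 ≡ 3 (mod 8), (2/3) = -1.
Reached (1/3) = 1. Collecting the sign flips along the way, the symbol is +1.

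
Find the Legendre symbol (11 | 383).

-1

Euler's criterion: (11/383) ≡ 11^191 (mod 383).
11^2 ≡ 121 (mod 383)
11^4 ≡ 87 (mod 383)
11^8 ≡ 292 (mod 383)
11^16 ≡ 238 (mod 383)
11^32 ≡ 343 (mod 383)
11^64 ≡ 68 (mod 383)
11^128 ≡ 28 (mod 383)
11^191 = 11^(128+32+16+8+4+2+1) ≡ 382 (mod 383).
Result is 382 ≡ −1, so (11/383) = −1.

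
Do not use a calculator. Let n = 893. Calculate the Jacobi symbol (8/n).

Pull out 2^3: since 893 ≡ 5 (mod 8), (2/893) = -1, so (2/893)^3 = -1.
Reached (1/893) = 1. Collecting the sign flips along the way, the symbol is -1.

-1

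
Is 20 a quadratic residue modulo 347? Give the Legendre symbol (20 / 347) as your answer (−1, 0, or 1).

Euler's criterion: (20/347) ≡ 20^173 (mod 347).
20^2 ≡ 53 (mod 347)
20^4 ≡ 33 (mod 347)
20^8 ≡ 48 (mod 347)
20^16 ≡ 222 (mod 347)
20^32 ≡ 10 (mod 347)
20^64 ≡ 100 (mod 347)
20^128 ≡ 284 (mod 347)
20^173 = 20^(128+32+8+4+1) ≡ 346 (mod 347).
Result is 346 ≡ −1, so (20/347) = −1.

-1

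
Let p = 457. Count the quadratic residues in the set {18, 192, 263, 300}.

3

(18/457) = +1 → QR.
(192/457) = +1 → QR.
(263/457) = -1 → non-residue.
(300/457) = +1 → QR.
Total quadratic residues among the 4: 3.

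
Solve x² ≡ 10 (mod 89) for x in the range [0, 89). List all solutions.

30, 59

89 ≡ 1 (mod 4), so we find a root by search.
Trying successive values, 30² = 900 ≡ 10 (mod 89). The other root is 89 − 30 = 59.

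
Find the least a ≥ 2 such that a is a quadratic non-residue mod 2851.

(2/2851) = −1, so 2 is the smallest positive non-residue mod 2851.

2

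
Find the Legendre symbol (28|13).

First reduce: 28 ≡ 2 (mod 13).
Pull out 2: since 13 ≡ 5 (mod 8), (2/13) = -1.
Reached (1/13) = 1. Collecting the sign flips along the way, the symbol is -1.

-1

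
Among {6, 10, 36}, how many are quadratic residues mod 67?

(6/67) = +1 → QR.
(10/67) = +1 → QR.
(36/67) = +1 → QR.
Total quadratic residues among the 3: 3.

3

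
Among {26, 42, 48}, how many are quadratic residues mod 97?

1

(26/97) = -1 → non-residue.
(42/97) = -1 → non-residue.
(48/97) = +1 → QR.
Total quadratic residues among the 3: 1.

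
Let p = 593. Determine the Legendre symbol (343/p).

-1

Reciprocity: 343 ≡ 3 and 593 ≡ 1 (mod 4), so (343/593) = +(593/343).
Reduce top mod 343: now compute (250/343).
Pull out 2: since 343 ≡ 7 (mod 8), (2/343) = +1.
Reciprocity: 125 ≡ 1 and 343 ≡ 3 (mod 4), so (125/343) = +(343/125).
Reduce top mod 125: now compute (93/125).
Reciprocity: 93 ≡ 1 and 125 ≡ 1 (mod 4), so (93/125) = +(125/93).
Reduce top mod 93: now compute (32/93).
Pull out 2^5: since 93 ≡ 5 (mod 8), (2/93) = -1, so (2/93)^5 = -1.
Reached (1/93) = 1. Collecting the sign flips along the way, the symbol is -1.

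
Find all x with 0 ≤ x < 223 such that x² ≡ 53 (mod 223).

Since 223 ≡ 3 (mod 4), a square root of 53 is 53^((223+1)/4) = 53^56 mod 223.
Repeated squaring: 53^2≡133, 53^4≡72, 53^8≡55, 53^16≡126, 53^32≡43 (mod 223).
53^56 = 53^(32+16+8) ≡ 62 (mod 223).
Check: 62² = 3844 ≡ 53 (mod 223). The two roots are 62 and 161.

62, 161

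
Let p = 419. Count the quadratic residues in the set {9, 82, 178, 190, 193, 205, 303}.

4

(9/419) = +1 → QR.
(82/419) = -1 → non-residue.
(178/419) = +1 → QR.
(190/419) = +1 → QR.
(193/419) = -1 → non-residue.
(205/419) = +1 → QR.
(303/419) = -1 → non-residue.
Total quadratic residues among the 7: 4.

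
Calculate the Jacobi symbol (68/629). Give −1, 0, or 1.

0

Pull out 2^2: since 629 ≡ 5 (mod 8), (2/629) = -1, so (2/629)^2 = +1.
Reciprocity: 17 ≡ 1 and 629 ≡ 1 (mod 4), so (17/629) = +(629/17).
Reduce top mod 17: now compute (0/17).
Top reduces to 0: gcd > 1, so the symbol is 0.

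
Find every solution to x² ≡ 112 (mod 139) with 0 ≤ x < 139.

Since 139 ≡ 3 (mod 4), a square root of 112 is 112^((139+1)/4) = 112^35 mod 139.
Repeated squaring: 112^2≡34, 112^4≡44, 112^8≡129, 112^16≡100, 112^32≡131 (mod 139).
112^35 = 112^(32+2+1) ≡ 116 (mod 139).
Check: 116² = 13456 ≡ 112 (mod 139). The two roots are 23 and 116.

23, 116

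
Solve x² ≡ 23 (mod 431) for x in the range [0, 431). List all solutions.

Since 431 ≡ 3 (mod 4), a square root of 23 is 23^((431+1)/4) = 23^108 mod 431.
Repeated squaring: 23^2≡98, 23^4≡122, 23^8≡230, 23^16≡318, 23^32≡270, 23^64≡61 (mod 431).
23^108 = 23^(64+32+8+4) ≡ 261 (mod 431).
Check: 261² = 68121 ≡ 23 (mod 431). The two roots are 170 and 261.

170, 261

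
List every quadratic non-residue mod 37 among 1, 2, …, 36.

Square k = 1,…,18 (k and 37−k give the same square):
1²=1, 2²=4, 3²=9, 4²=16, 5²=25, 6²=36, 7²≡12, 8²≡27, 9²≡7, 10²≡26, 11²≡10, 12²≡33, 13²≡21, 14²≡11, 15²≡3, 16²≡34, 17²≡30, 18²≡28 (mod 37).
The residues are {1, 3, 4, 7, 9, 10, 11, 12, 16, 21, 25, 26, 27, 28, 30, 33, 34, 36}; the non-residues are the remaining 18 nonzero classes.

2,5,6,8,13,14,15,17,18,19,20,22,23,24,29,31,32,35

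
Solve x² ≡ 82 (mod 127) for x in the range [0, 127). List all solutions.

Since 127 ≡ 3 (mod 4), a square root of 82 is 82^((127+1)/4) = 82^32 mod 127.
Repeated squaring: 82^2≡120, 82^4≡49, 82^8≡115, 82^16≡17, 82^32≡35 (mod 127).
82^32 = 82^(32) ≡ 35 (mod 127).
Check: 35² = 1225 ≡ 82 (mod 127). The two roots are 35 and 92.

35, 92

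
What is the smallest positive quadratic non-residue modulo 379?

(2/379) = −1, so 2 is the smallest positive non-residue mod 379.

2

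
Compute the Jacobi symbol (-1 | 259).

-1

First reduce: -1 ≡ 258 (mod 259).
Pull out 2: since 259 ≡ 3 (mod 8), (2/259) = -1.
Reciprocity: 129 ≡ 1 and 259 ≡ 3 (mod 4), so (129/259) = +(259/129).
Reduce top mod 129: now compute (1/129).
Reached (1/129) = 1. Collecting the sign flips along the way, the symbol is -1.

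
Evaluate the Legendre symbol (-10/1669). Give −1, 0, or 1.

-1

First reduce: -10 ≡ 1659 (mod 1669).
Reciprocity: 1659 ≡ 3 and 1669 ≡ 1 (mod 4), so (1659/1669) = +(1669/1659).
Reduce top mod 1659: now compute (10/1659).
Pull out 2: since 1659 ≡ 3 (mod 8), (2/1659) = -1.
Reciprocity: 5 ≡ 1 and 1659 ≡ 3 (mod 4), so (5/1659) = +(1659/5).
Reduce top mod 5: now compute (4/5).
Pull out 2^2: since 5 ≡ 5 (mod 8), (2/5) = -1, so (2/5)^2 = +1.
Reached (1/5) = 1. Collecting the sign flips along the way, the symbol is -1.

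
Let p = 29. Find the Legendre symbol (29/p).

First reduce: 29 ≡ 0 (mod 29).
Top reduces to 0: gcd > 1, so the symbol is 0.

0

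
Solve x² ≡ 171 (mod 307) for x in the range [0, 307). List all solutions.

103, 204

Since 307 ≡ 3 (mod 4), a square root of 171 is 171^((307+1)/4) = 171^77 mod 307.
Repeated squaring: 171^2≡76, 171^4≡250, 171^8≡179, 171^16≡113, 171^32≡182, 171^64≡275 (mod 307).
171^77 = 171^(64+8+4+1) ≡ 103 (mod 307).
Check: 103² = 10609 ≡ 171 (mod 307). The two roots are 103 and 204.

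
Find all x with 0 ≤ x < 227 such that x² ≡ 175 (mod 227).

42, 185

Since 227 ≡ 3 (mod 4), a square root of 175 is 175^((227+1)/4) = 175^57 mod 227.
Repeated squaring: 175^2≡207, 175^4≡173, 175^8≡192, 175^16≡90, 175^32≡155 (mod 227).
175^57 = 175^(32+16+8+1) ≡ 185 (mod 227).
Check: 185² = 34225 ≡ 175 (mod 227). The two roots are 42 and 185.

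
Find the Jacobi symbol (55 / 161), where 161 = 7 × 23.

-1

Reciprocity: 55 ≡ 3 and 161 ≡ 1 (mod 4), so (55/161) = +(161/55).
Reduce top mod 55: now compute (51/55).
Reciprocity: 51 ≡ 3 and 55 ≡ 3 (mod 4), so (51/55) = −(55/51).
Reduce top mod 51: now compute (4/51).
Pull out 2^2: since 51 ≡ 3 (mod 8), (2/51) = -1, so (2/51)^2 = +1.
Reached (1/51) = 1. Collecting the sign flips along the way, the symbol is -1.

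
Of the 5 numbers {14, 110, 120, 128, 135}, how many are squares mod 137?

(14/137) = +1 → QR.
(110/137) = -1 → non-residue.
(120/137) = +1 → QR.
(128/137) = +1 → QR.
(135/137) = +1 → QR.
Total quadratic residues among the 5: 4.

4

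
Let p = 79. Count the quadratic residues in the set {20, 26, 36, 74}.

3

(20/79) = +1 → QR.
(26/79) = +1 → QR.
(36/79) = +1 → QR.
(74/79) = -1 → non-residue.
Total quadratic residues among the 4: 3.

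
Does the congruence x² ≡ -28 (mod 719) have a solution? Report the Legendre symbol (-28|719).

-1

Euler's criterion: (-28/719) ≡ 691^359 (mod 719).
691^2 ≡ 65 (mod 719)
691^4 ≡ 630 (mod 719)
691^8 ≡ 12 (mod 719)
691^16 ≡ 144 (mod 719)
691^32 ≡ 604 (mod 719)
691^64 ≡ 283 (mod 719)
691^128 ≡ 280 (mod 719)
691^256 ≡ 29 (mod 719)
691^359 = 691^(256+64+32+4+2+1) ≡ 718 (mod 719).
Result is 718 ≡ −1, so (-28/719) = −1.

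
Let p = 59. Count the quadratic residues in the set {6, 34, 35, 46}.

2

(6/59) = -1 → non-residue.
(34/59) = -1 → non-residue.
(35/59) = +1 → QR.
(46/59) = +1 → QR.
Total quadratic residues among the 4: 2.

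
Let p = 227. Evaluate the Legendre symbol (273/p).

Euler's criterion: (273/227) ≡ 46^113 (mod 227).
46^2 ≡ 73 (mod 227)
46^4 ≡ 108 (mod 227)
46^8 ≡ 87 (mod 227)
46^16 ≡ 78 (mod 227)
46^32 ≡ 182 (mod 227)
46^64 ≡ 209 (mod 227)
46^113 = 46^(64+32+16+1) ≡ 226 (mod 227).
Result is 226 ≡ −1, so (273/227) = −1.

-1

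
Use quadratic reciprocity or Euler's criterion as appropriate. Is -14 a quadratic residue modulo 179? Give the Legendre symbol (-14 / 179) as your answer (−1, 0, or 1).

-1

Euler's criterion: (-14/179) ≡ 165^89 (mod 179).
165^2 ≡ 17 (mod 179)
165^4 ≡ 110 (mod 179)
165^8 ≡ 107 (mod 179)
165^16 ≡ 172 (mod 179)
165^32 ≡ 49 (mod 179)
165^64 ≡ 74 (mod 179)
165^89 = 165^(64+16+8+1) ≡ 178 (mod 179).
Result is 178 ≡ −1, so (-14/179) = −1.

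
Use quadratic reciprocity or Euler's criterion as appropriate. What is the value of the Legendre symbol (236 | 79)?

First reduce: 236 ≡ 78 (mod 79).
Pull out 2: since 79 ≡ 7 (mod 8), (2/79) = +1.
Reciprocity: 39 ≡ 3 and 79 ≡ 3 (mod 4), so (39/79) = −(79/39).
Reduce top mod 39: now compute (1/39).
Reached (1/39) = 1. Collecting the sign flips along the way, the symbol is -1.

-1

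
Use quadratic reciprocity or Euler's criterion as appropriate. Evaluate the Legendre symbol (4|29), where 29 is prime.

1

Pull out 2^2: since 29 ≡ 5 (mod 8), (2/29) = -1, so (2/29)^2 = +1.
Reached (1/29) = 1. Collecting the sign flips along the way, the symbol is +1.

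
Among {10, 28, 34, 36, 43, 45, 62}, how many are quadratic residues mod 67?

(10/67) = +1 → QR.
(28/67) = -1 → non-residue.
(34/67) = -1 → non-residue.
(36/67) = +1 → QR.
(43/67) = -1 → non-residue.
(45/67) = -1 → non-residue.
(62/67) = +1 → QR.
Total quadratic residues among the 7: 3.

3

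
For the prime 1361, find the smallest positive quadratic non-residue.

3

(2/1361) = +1, so 2 is a residue.
(3/1361) = −1, so 3 is the smallest positive non-residue mod 1361.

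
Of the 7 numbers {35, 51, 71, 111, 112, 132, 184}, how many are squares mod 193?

(35/193) = -1 → non-residue.
(51/193) = -1 → non-residue.
(71/193) = -1 → non-residue.
(111/193) = -1 → non-residue.
(112/193) = +1 → QR.
(132/193) = -1 → non-residue.
(184/193) = +1 → QR.
Total quadratic residues among the 7: 2.

2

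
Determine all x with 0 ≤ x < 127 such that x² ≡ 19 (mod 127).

Since 127 ≡ 3 (mod 4), a square root of 19 is 19^((127+1)/4) = 19^32 mod 127.
Repeated squaring: 19^2≡107, 19^4≡19, 19^8≡107, 19^16≡19, 19^32≡107 (mod 127).
19^32 = 19^(32) ≡ 107 (mod 127).
Check: 107² = 11449 ≡ 19 (mod 127). The two roots are 20 and 107.

20, 107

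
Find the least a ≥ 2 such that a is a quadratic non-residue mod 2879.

(2/2879) = +1, so 2 is a residue.
(3/2879) = +1, so 3 is a residue.
(4/2879) = +1, so 4 is a residue.
(5/2879) = +1, so 5 is a residue.
(6/2879) = +1, so 6 is a residue.
(7/2879) = −1, so 7 is the smallest positive non-residue mod 2879.

7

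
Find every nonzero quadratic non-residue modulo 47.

5,10,11,13,15,19,20,22,23,26,29,30,31,33,35,38,39,40,41,43,44,45,46

Square k = 1,…,23 (k and 47−k give the same square):
1²=1, 2²=4, 3²=9, 4²=16, 5²=25, 6²=36, 7²≡2, 8²≡17, 9²≡34, 10²≡6, 11²≡27, 12²≡3, 13²≡28, 14²≡8, 15²≡37, 16²≡21, 17²≡7, 18²≡42, 19²≡32, 20²≡24, 21²≡18, 22²≡14, 23²≡12 (mod 47).
The residues are {1, 2, 3, 4, 6, 7, 8, 9, 12, 14, 16, 17, 18, 21, 24, 25, 27, 28, 32, 34, 36, 37, 42}; the non-residues are the remaining 23 nonzero classes.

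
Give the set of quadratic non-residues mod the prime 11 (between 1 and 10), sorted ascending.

2,6,7,8,10

Square k = 1,…,5 (k and 11−k give the same square):
1²=1, 2²=4, 3²=9, 4²≡5, 5²≡3 (mod 11).
The residues are {1, 3, 4, 5, 9}; the non-residues are the remaining 5 nonzero classes.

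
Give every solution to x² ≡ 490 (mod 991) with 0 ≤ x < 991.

97, 894

Since 991 ≡ 3 (mod 4), a square root of 490 is 490^((991+1)/4) = 490^248 mod 991.
Repeated squaring: 490^2≡278, 490^4≡977, 490^8≡196, 490^16≡758, 490^32≡775, 490^64≡79, 490^128≡295 (mod 991).
490^248 = 490^(128+64+32+16+8) ≡ 894 (mod 991).
Check: 894² = 799236 ≡ 490 (mod 991). The two roots are 97 and 894.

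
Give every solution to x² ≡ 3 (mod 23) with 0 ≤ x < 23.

7, 16

Since 23 ≡ 3 (mod 4), a square root of 3 is 3^((23+1)/4) = 3^6 mod 23.
Repeated squaring: 3^2≡9, 3^4≡12 (mod 23).
3^6 = 3^(4+2) ≡ 16 (mod 23).
Check: 16² = 256 ≡ 3 (mod 23). The two roots are 7 and 16.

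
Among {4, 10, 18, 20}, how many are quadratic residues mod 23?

(4/23) = +1 → QR.
(10/23) = -1 → non-residue.
(18/23) = +1 → QR.
(20/23) = -1 → non-residue.
Total quadratic residues among the 4: 2.

2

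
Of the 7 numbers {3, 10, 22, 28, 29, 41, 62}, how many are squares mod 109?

4

(3/109) = +1 → QR.
(10/109) = -1 → non-residue.
(22/109) = +1 → QR.
(28/109) = +1 → QR.
(29/109) = +1 → QR.
(41/109) = -1 → non-residue.
(62/109) = -1 → non-residue.
Total quadratic residues among the 7: 4.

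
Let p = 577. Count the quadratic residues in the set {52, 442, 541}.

1

(52/577) = -1 → non-residue.
(442/577) = -1 → non-residue.
(541/577) = +1 → QR.
Total quadratic residues among the 3: 1.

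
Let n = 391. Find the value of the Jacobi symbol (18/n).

Pull out 2: since 391 ≡ 7 (mod 8), (2/391) = +1.
Reciprocity: 9 ≡ 1 and 391 ≡ 3 (mod 4), so (9/391) = +(391/9).
Reduce top mod 9: now compute (4/9).
Pull out 2^2: since 9 ≡ 1 (mod 8), (2/9) = +1, so (2/9)^2 = +1.
Reached (1/9) = 1. Collecting the sign flips along the way, the symbol is +1.

1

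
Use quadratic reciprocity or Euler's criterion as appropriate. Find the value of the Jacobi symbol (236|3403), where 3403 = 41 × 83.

Pull out 2^2: since 3403 ≡ 3 (mod 8), (2/3403) = -1, so (2/3403)^2 = +1.
Reciprocity: 59 ≡ 3 and 3403 ≡ 3 (mod 4), so (59/3403) = −(3403/59).
Reduce top mod 59: now compute (40/59).
Pull out 2^3: since 59 ≡ 3 (mod 8), (2/59) = -1, so (2/59)^3 = -1.
Reciprocity: 5 ≡ 1 and 59 ≡ 3 (mod 4), so (5/59) = +(59/5).
Reduce top mod 5: now compute (4/5).
Pull out 2^2: since 5 ≡ 5 (mod 8), (2/5) = -1, so (2/5)^2 = +1.
Reached (1/5) = 1. Collecting the sign flips along the way, the symbol is +1.

1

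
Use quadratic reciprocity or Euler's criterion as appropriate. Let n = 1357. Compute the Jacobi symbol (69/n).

0

Reciprocity: 69 ≡ 1 and 1357 ≡ 1 (mod 4), so (69/1357) = +(1357/69).
Reduce top mod 69: now compute (46/69).
Pull out 2: since 69 ≡ 5 (mod 8), (2/69) = -1.
Reciprocity: 23 ≡ 3 and 69 ≡ 1 (mod 4), so (23/69) = +(69/23).
Reduce top mod 23: now compute (0/23).
Top reduces to 0: gcd > 1, so the symbol is 0.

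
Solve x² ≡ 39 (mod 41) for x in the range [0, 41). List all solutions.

41 ≡ 1 (mod 4), so we find a root by search.
Trying successive values, 11² = 121 ≡ 39 (mod 41). The other root is 41 − 11 = 30.

11, 30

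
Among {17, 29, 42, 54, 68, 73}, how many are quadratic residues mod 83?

3

(17/83) = +1 → QR.
(29/83) = +1 → QR.
(42/83) = -1 → non-residue.
(54/83) = -1 → non-residue.
(68/83) = +1 → QR.
(73/83) = -1 → non-residue.
Total quadratic residues among the 6: 3.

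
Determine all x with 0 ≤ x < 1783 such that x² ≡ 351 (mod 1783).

287, 1496

Since 1783 ≡ 3 (mod 4), a square root of 351 is 351^((1783+1)/4) = 351^446 mod 1783.
Repeated squaring: 351^2≡174, 351^4≡1748, 351^8≡1225, 351^16≡1122, 351^32≡86, 351^64≡264, 351^128≡159, 351^256≡319 (mod 1783).
351^446 = 351^(256+128+32+16+8+4+2) ≡ 287 (mod 1783).
Check: 287² = 82369 ≡ 351 (mod 1783). The two roots are 287 and 1496.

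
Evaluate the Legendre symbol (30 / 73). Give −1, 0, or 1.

-1

Pull out 2: since 73 ≡ 1 (mod 8), (2/73) = +1.
Reciprocity: 15 ≡ 3 and 73 ≡ 1 (mod 4), so (15/73) = +(73/15).
Reduce top mod 15: now compute (13/15).
Reciprocity: 13 ≡ 1 and 15 ≡ 3 (mod 4), so (13/15) = +(15/13).
Reduce top mod 13: now compute (2/13).
Pull out 2: since 13 ≡ 5 (mod 8), (2/13) = -1.
Reached (1/13) = 1. Collecting the sign flips along the way, the symbol is -1.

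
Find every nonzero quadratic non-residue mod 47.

Square k = 1,…,23 (k and 47−k give the same square):
1²=1, 2²=4, 3²=9, 4²=16, 5²=25, 6²=36, 7²≡2, 8²≡17, 9²≡34, 10²≡6, 11²≡27, 12²≡3, 13²≡28, 14²≡8, 15²≡37, 16²≡21, 17²≡7, 18²≡42, 19²≡32, 20²≡24, 21²≡18, 22²≡14, 23²≡12 (mod 47).
The residues are {1, 2, 3, 4, 6, 7, 8, 9, 12, 14, 16, 17, 18, 21, 24, 25, 27, 28, 32, 34, 36, 37, 42}; the non-residues are the remaining 23 nonzero classes.

5, 10, 11, 13, 15, 19, 20, 22, 23, 26, 29, 30, 31, 33, 35, 38, 39, 40, 41, 43, 44, 45, 46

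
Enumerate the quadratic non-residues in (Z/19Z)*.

2 3 8 10 12 13 14 15 18

Square k = 1,…,9 (k and 19−k give the same square):
1²=1, 2²=4, 3²=9, 4²=16, 5²≡6, 6²≡17, 7²≡11, 8²≡7, 9²≡5 (mod 19).
The residues are {1, 4, 5, 6, 7, 9, 11, 16, 17}; the non-residues are the remaining 9 nonzero classes.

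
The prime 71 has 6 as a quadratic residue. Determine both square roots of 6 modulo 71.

19, 52

Since 71 ≡ 3 (mod 4), a square root of 6 is 6^((71+1)/4) = 6^18 mod 71.
Repeated squaring: 6^2≡36, 6^4≡18, 6^8≡40, 6^16≡38 (mod 71).
6^18 = 6^(16+2) ≡ 19 (mod 71).
Check: 19² = 361 ≡ 6 (mod 71). The two roots are 19 and 52.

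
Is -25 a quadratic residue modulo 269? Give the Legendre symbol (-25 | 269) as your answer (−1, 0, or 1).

1

First reduce: -25 ≡ 244 (mod 269).
Pull out 2^2: since 269 ≡ 5 (mod 8), (2/269) = -1, so (2/269)^2 = +1.
Reciprocity: 61 ≡ 1 and 269 ≡ 1 (mod 4), so (61/269) = +(269/61).
Reduce top mod 61: now compute (25/61).
Reciprocity: 25 ≡ 1 and 61 ≡ 1 (mod 4), so (25/61) = +(61/25).
Reduce top mod 25: now compute (11/25).
Reciprocity: 11 ≡ 3 and 25 ≡ 1 (mod 4), so (11/25) = +(25/11).
Reduce top mod 11: now compute (3/11).
Reciprocity: 3 ≡ 3 and 11 ≡ 3 (mod 4), so (3/11) = −(11/3).
Reduce top mod 3: now compute (2/3).
Pull out 2: since 3 ≡ 3 (mod 8), (2/3) = -1.
Reached (1/3) = 1. Collecting the sign flips along the way, the symbol is +1.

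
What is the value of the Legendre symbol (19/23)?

Euler's criterion: (19/23) ≡ 19^11 (mod 23).
19^2 ≡ 16 (mod 23)
19^4 ≡ 3 (mod 23)
19^8 ≡ 9 (mod 23)
19^11 = 19^(8+2+1) ≡ 22 (mod 23).
Result is 22 ≡ −1, so (19/23) = −1.

-1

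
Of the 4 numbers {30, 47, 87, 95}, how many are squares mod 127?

3

(30/127) = +1 → QR.
(47/127) = +1 → QR.
(87/127) = +1 → QR.
(95/127) = -1 → non-residue.
Total quadratic residues among the 4: 3.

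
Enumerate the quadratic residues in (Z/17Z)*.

1,2,4,8,9,13,15,16

Square k = 1,…,8 (k and 17−k give the same square):
1²=1, 2²=4, 3²=9, 4²=16, 5²≡8, 6²≡2, 7²≡15, 8²≡13 (mod 17).
So the quadratic residues mod 17 are {1, 2, 4, 8, 9, 13, 15, 16}.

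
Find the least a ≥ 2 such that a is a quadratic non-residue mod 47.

5

(2/47) = +1, so 2 is a residue.
(3/47) = +1, so 3 is a residue.
(4/47) = +1, so 4 is a residue.
(5/47) = −1, so 5 is the smallest positive non-residue mod 47.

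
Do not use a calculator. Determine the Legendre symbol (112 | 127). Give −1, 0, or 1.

-1

Pull out 2^4: since 127 ≡ 7 (mod 8), (2/127) = +1, so (2/127)^4 = +1.
Reciprocity: 7 ≡ 3 and 127 ≡ 3 (mod 4), so (7/127) = −(127/7).
Reduce top mod 7: now compute (1/7).
Reached (1/7) = 1. Collecting the sign flips along the way, the symbol is -1.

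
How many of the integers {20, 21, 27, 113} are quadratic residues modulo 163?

2

(20/163) = -1 → non-residue.
(21/163) = +1 → QR.
(27/163) = -1 → non-residue.
(113/163) = +1 → QR.
Total quadratic residues among the 4: 2.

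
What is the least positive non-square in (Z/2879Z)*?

(2/2879) = +1, so 2 is a residue.
(3/2879) = +1, so 3 is a residue.
(4/2879) = +1, so 4 is a residue.
(5/2879) = +1, so 5 is a residue.
(6/2879) = +1, so 6 is a residue.
(7/2879) = −1, so 7 is the smallest positive non-residue mod 2879.

7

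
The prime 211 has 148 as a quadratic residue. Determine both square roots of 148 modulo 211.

Since 211 ≡ 3 (mod 4), a square root of 148 is 148^((211+1)/4) = 148^53 mod 211.
Repeated squaring: 148^2≡171, 148^4≡123, 148^8≡148, 148^16≡171, 148^32≡123 (mod 211).
148^53 = 148^(32+16+4+1) ≡ 123 (mod 211).
Check: 123² = 15129 ≡ 148 (mod 211). The two roots are 88 and 123.

88, 123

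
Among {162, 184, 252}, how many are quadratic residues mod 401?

2

(162/401) = +1 → QR.
(184/401) = -1 → non-residue.
(252/401) = +1 → QR.
Total quadratic residues among the 3: 2.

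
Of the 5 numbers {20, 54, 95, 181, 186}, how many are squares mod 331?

4

(20/331) = +1 → QR.
(54/331) = +1 → QR.
(95/331) = +1 → QR.
(181/331) = -1 → non-residue.
(186/331) = +1 → QR.
Total quadratic residues among the 5: 4.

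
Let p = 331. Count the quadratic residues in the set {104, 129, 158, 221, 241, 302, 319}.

(104/331) = +1 → QR.
(129/331) = -1 → non-residue.
(158/331) = -1 → non-residue.
(221/331) = -1 → non-residue.
(241/331) = +1 → QR.
(302/331) = +1 → QR.
(319/331) = +1 → QR.
Total quadratic residues among the 7: 4.

4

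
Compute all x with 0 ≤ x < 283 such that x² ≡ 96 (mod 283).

Since 283 ≡ 3 (mod 4), a square root of 96 is 96^((283+1)/4) = 96^71 mod 283.
Repeated squaring: 96^2≡160, 96^4≡130, 96^8≡203, 96^16≡174, 96^32≡278, 96^64≡25 (mod 283).
96^71 = 96^(64+4+2+1) ≡ 215 (mod 283).
Check: 215² = 46225 ≡ 96 (mod 283). The two roots are 68 and 215.

68, 215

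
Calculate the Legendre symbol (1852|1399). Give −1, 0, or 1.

1

First reduce: 1852 ≡ 453 (mod 1399).
Reciprocity: 453 ≡ 1 and 1399 ≡ 3 (mod 4), so (453/1399) = +(1399/453).
Reduce top mod 453: now compute (40/453).
Pull out 2^3: since 453 ≡ 5 (mod 8), (2/453) = -1, so (2/453)^3 = -1.
Reciprocity: 5 ≡ 1 and 453 ≡ 1 (mod 4), so (5/453) = +(453/5).
Reduce top mod 5: now compute (3/5).
Reciprocity: 3 ≡ 3 and 5 ≡ 1 (mod 4), so (3/5) = +(5/3).
Reduce top mod 3: now compute (2/3).
Pull out 2: since 3 ≡ 3 (mod 8), (2/3) = -1.
Reached (1/3) = 1. Collecting the sign flips along the way, the symbol is +1.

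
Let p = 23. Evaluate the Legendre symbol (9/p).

1

Reciprocity: 9 ≡ 1 and 23 ≡ 3 (mod 4), so (9/23) = +(23/9).
Reduce top mod 9: now compute (5/9).
Reciprocity: 5 ≡ 1 and 9 ≡ 1 (mod 4), so (5/9) = +(9/5).
Reduce top mod 5: now compute (4/5).
Pull out 2^2: since 5 ≡ 5 (mod 8), (2/5) = -1, so (2/5)^2 = +1.
Reached (1/5) = 1. Collecting the sign flips along the way, the symbol is +1.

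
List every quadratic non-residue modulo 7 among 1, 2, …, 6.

Square k = 1,…,3 (k and 7−k give the same square):
1²=1, 2²=4, 3²≡2 (mod 7).
The residues are {1, 2, 4}; the non-residues are the remaining 3 nonzero classes.

3, 5, 6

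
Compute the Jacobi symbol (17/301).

-1

Reciprocity: 17 ≡ 1 and 301 ≡ 1 (mod 4), so (17/301) = +(301/17).
Reduce top mod 17: now compute (12/17).
Pull out 2^2: since 17 ≡ 1 (mod 8), (2/17) = +1, so (2/17)^2 = +1.
Reciprocity: 3 ≡ 3 and 17 ≡ 1 (mod 4), so (3/17) = +(17/3).
Reduce top mod 3: now compute (2/3).
Pull out 2: since 3 ≡ 3 (mod 8), (2/3) = -1.
Reached (1/3) = 1. Collecting the sign flips along the way, the symbol is -1.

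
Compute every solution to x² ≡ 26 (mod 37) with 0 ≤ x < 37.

10, 27

37 ≡ 1 (mod 4), so we find a root by search.
Trying successive values, 10² = 100 ≡ 26 (mod 37). The other root is 37 − 10 = 27.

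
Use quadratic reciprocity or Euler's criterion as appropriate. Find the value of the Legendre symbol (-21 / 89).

1

Euler's criterion: (-21/89) ≡ 68^44 (mod 89).
68^2 ≡ 85 (mod 89)
68^4 ≡ 16 (mod 89)
68^8 ≡ 78 (mod 89)
68^16 ≡ 32 (mod 89)
68^32 ≡ 45 (mod 89)
68^44 = 68^(32+8+4) ≡ 1 (mod 89).
Result is 1, so (-21/89) = 1.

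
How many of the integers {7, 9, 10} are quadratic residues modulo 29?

(7/29) = +1 → QR.
(9/29) = +1 → QR.
(10/29) = -1 → non-residue.
Total quadratic residues among the 3: 2.

2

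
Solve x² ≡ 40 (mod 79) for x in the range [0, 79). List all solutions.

35, 44

Since 79 ≡ 3 (mod 4), a square root of 40 is 40^((79+1)/4) = 40^20 mod 79.
Repeated squaring: 40^2≡20, 40^4≡5, 40^8≡25, 40^16≡72 (mod 79).
40^20 = 40^(16+4) ≡ 44 (mod 79).
Check: 44² = 1936 ≡ 40 (mod 79). The two roots are 35 and 44.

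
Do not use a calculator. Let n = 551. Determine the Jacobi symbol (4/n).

Pull out 2^2: since 551 ≡ 7 (mod 8), (2/551) = +1, so (2/551)^2 = +1.
Reached (1/551) = 1. Collecting the sign flips along the way, the symbol is +1.

1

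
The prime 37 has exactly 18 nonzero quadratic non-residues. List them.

Square k = 1,…,18 (k and 37−k give the same square):
1²=1, 2²=4, 3²=9, 4²=16, 5²=25, 6²=36, 7²≡12, 8²≡27, 9²≡7, 10²≡26, 11²≡10, 12²≡33, 13²≡21, 14²≡11, 15²≡3, 16²≡34, 17²≡30, 18²≡28 (mod 37).
The residues are {1, 3, 4, 7, 9, 10, 11, 12, 16, 21, 25, 26, 27, 28, 30, 33, 34, 36}; the non-residues are the remaining 18 nonzero classes.

2,5,6,8,13,14,15,17,18,19,20,22,23,24,29,31,32,35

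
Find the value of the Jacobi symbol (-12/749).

First reduce: -12 ≡ 737 (mod 749).
Reciprocity: 737 ≡ 1 and 749 ≡ 1 (mod 4), so (737/749) = +(749/737).
Reduce top mod 737: now compute (12/737).
Pull out 2^2: since 737 ≡ 1 (mod 8), (2/737) = +1, so (2/737)^2 = +1.
Reciprocity: 3 ≡ 3 and 737 ≡ 1 (mod 4), so (3/737) = +(737/3).
Reduce top mod 3: now compute (2/3).
Pull out 2: since 3 ≡ 3 (mod 8), (2/3) = -1.
Reached (1/3) = 1. Collecting the sign flips along the way, the symbol is -1.

-1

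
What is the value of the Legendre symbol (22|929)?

Pull out 2: since 929 ≡ 1 (mod 8), (2/929) = +1.
Reciprocity: 11 ≡ 3 and 929 ≡ 1 (mod 4), so (11/929) = +(929/11).
Reduce top mod 11: now compute (5/11).
Reciprocity: 5 ≡ 1 and 11 ≡ 3 (mod 4), so (5/11) = +(11/5).
Reduce top mod 5: now compute (1/5).
Reached (1/5) = 1. Collecting the sign flips along the way, the symbol is +1.

1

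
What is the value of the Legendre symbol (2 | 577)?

1

Pull out 2: since 577 ≡ 1 (mod 8), (2/577) = +1.
Reached (1/577) = 1. Collecting the sign flips along the way, the symbol is +1.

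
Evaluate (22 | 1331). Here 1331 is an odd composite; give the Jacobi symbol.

Pull out 2: since 1331 ≡ 3 (mod 8), (2/1331) = -1.
Reciprocity: 11 ≡ 3 and 1331 ≡ 3 (mod 4), so (11/1331) = −(1331/11).
Reduce top mod 11: now compute (0/11).
Top reduces to 0: gcd > 1, so the symbol is 0.

0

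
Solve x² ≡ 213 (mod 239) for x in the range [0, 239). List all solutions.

90, 149

Since 239 ≡ 3 (mod 4), a square root of 213 is 213^((239+1)/4) = 213^60 mod 239.
Repeated squaring: 213^2≡198, 213^4≡8, 213^8≡64, 213^16≡33, 213^32≡133 (mod 239).
213^60 = 213^(32+16+8+4) ≡ 90 (mod 239).
Check: 90² = 8100 ≡ 213 (mod 239). The two roots are 90 and 149.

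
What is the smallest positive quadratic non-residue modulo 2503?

(2/2503) = +1, so 2 is a residue.
(3/2503) = −1, so 3 is the smallest positive non-residue mod 2503.

3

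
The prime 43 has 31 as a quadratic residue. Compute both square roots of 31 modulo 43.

17, 26

Since 43 ≡ 3 (mod 4), a square root of 31 is 31^((43+1)/4) = 31^11 mod 43.
Repeated squaring: 31^2≡15, 31^4≡10, 31^8≡14 (mod 43).
31^11 = 31^(8+2+1) ≡ 17 (mod 43).
Check: 17² = 289 ≡ 31 (mod 43). The two roots are 17 and 26.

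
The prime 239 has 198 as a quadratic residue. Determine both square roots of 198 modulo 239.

Since 239 ≡ 3 (mod 4), a square root of 198 is 198^((239+1)/4) = 198^60 mod 239.
Repeated squaring: 198^2≡8, 198^4≡64, 198^8≡33, 198^16≡133, 198^32≡3 (mod 239).
198^60 = 198^(32+16+8+4) ≡ 213 (mod 239).
Check: 213² = 45369 ≡ 198 (mod 239). The two roots are 26 and 213.

26, 213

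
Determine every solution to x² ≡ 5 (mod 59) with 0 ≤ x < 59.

Since 59 ≡ 3 (mod 4), a square root of 5 is 5^((59+1)/4) = 5^15 mod 59.
Repeated squaring: 5^2≡25, 5^4≡35, 5^8≡45 (mod 59).
5^15 = 5^(8+4+2+1) ≡ 51 (mod 59).
Check: 51² = 2601 ≡ 5 (mod 59). The two roots are 8 and 51.

8, 51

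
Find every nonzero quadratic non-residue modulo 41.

Square k = 1,…,20 (k and 41−k give the same square):
1²=1, 2²=4, 3²=9, 4²=16, 5²=25, 6²=36, 7²≡8, 8²≡23, 9²≡40, 10²≡18, 11²≡39, 12²≡21, 13²≡5, 14²≡32, 15²≡20, 16²≡10, 17²≡2, 18²≡37, 19²≡33, 20²≡31 (mod 41).
The residues are {1, 2, 4, 5, 8, 9, 10, 16, 18, 20, 21, 23, 25, 31, 32, 33, 36, 37, 39, 40}; the non-residues are the remaining 20 nonzero classes.

3 6 7 11 12 13 14 15 17 19 22 24 26 27 28 29 30 34 35 38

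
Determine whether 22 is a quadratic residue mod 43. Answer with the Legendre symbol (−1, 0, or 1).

-1

Euler's criterion: (22/43) ≡ 22^21 (mod 43).
22^2 ≡ 11 (mod 43)
22^4 ≡ 35 (mod 43)
22^8 ≡ 21 (mod 43)
22^16 ≡ 11 (mod 43)
22^21 = 22^(16+4+1) ≡ 42 (mod 43).
Result is 42 ≡ −1, so (22/43) = −1.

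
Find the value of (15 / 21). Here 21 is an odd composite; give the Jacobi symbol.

Reciprocity: 15 ≡ 3 and 21 ≡ 1 (mod 4), so (15/21) = +(21/15).
Reduce top mod 15: now compute (6/15).
Pull out 2: since 15 ≡ 7 (mod 8), (2/15) = +1.
Reciprocity: 3 ≡ 3 and 15 ≡ 3 (mod 4), so (3/15) = −(15/3).
Reduce top mod 3: now compute (0/3).
Top reduces to 0: gcd > 1, so the symbol is 0.

0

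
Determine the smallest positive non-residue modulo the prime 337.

5

(2/337) = +1, so 2 is a residue.
(3/337) = +1, so 3 is a residue.
(4/337) = +1, so 4 is a residue.
(5/337) = −1, so 5 is the smallest positive non-residue mod 337.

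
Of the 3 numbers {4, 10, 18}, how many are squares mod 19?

(4/19) = +1 → QR.
(10/19) = -1 → non-residue.
(18/19) = -1 → non-residue.
Total quadratic residues among the 3: 1.

1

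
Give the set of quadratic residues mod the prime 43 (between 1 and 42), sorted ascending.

1 4 6 9 10 11 13 14 15 16 17 21 23 24 25 31 35 36 38 40 41

Square k = 1,…,21 (k and 43−k give the same square):
1²=1, 2²=4, 3²=9, 4²=16, 5²=25, 6²=36, 7²≡6, 8²≡21, 9²≡38, 10²≡14, 11²≡35, 12²≡15, 13²≡40, 14²≡24, 15²≡10, 16²≡41, 17²≡31, 18²≡23, 19²≡17, 20²≡13, 21²≡11 (mod 43).
So the quadratic residues mod 43 are {1, 4, 6, 9, 10, 11, 13, 14, 15, 16, 17, 21, 23, 24, 25, 31, 35, 36, 38, 40, 41}.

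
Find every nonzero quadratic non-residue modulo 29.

2, 3, 8, 10, 11, 12, 14, 15, 17, 18, 19, 21, 26, 27

Square k = 1,…,14 (k and 29−k give the same square):
1²=1, 2²=4, 3²=9, 4²=16, 5²=25, 6²≡7, 7²≡20, 8²≡6, 9²≡23, 10²≡13, 11²≡5, 12²≡28, 13²≡24, 14²≡22 (mod 29).
The residues are {1, 4, 5, 6, 7, 9, 13, 16, 20, 22, 23, 24, 25, 28}; the non-residues are the remaining 14 nonzero classes.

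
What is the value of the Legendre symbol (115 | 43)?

Euler's criterion: (115/43) ≡ 29^21 (mod 43).
29^2 ≡ 24 (mod 43)
29^4 ≡ 17 (mod 43)
29^8 ≡ 31 (mod 43)
29^16 ≡ 15 (mod 43)
29^21 = 29^(16+4+1) ≡ 42 (mod 43).
Result is 42 ≡ −1, so (115/43) = −1.

-1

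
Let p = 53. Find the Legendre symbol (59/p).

Euler's criterion: (59/53) ≡ 6^26 (mod 53).
6^2 ≡ 36 (mod 53)
6^4 ≡ 24 (mod 53)
6^8 ≡ 46 (mod 53)
6^16 ≡ 49 (mod 53)
6^26 = 6^(16+8+2) ≡ 1 (mod 53).
Result is 1, so (59/53) = 1.

1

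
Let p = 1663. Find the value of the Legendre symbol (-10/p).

1

First reduce: -10 ≡ 1653 (mod 1663).
Reciprocity: 1653 ≡ 1 and 1663 ≡ 3 (mod 4), so (1653/1663) = +(1663/1653).
Reduce top mod 1653: now compute (10/1653).
Pull out 2: since 1653 ≡ 5 (mod 8), (2/1653) = -1.
Reciprocity: 5 ≡ 1 and 1653 ≡ 1 (mod 4), so (5/1653) = +(1653/5).
Reduce top mod 5: now compute (3/5).
Reciprocity: 3 ≡ 3 and 5 ≡ 1 (mod 4), so (3/5) = +(5/3).
Reduce top mod 3: now compute (2/3).
Pull out 2: since 3 ≡ 3 (mod 8), (2/3) = -1.
Reached (1/3) = 1. Collecting the sign flips along the way, the symbol is +1.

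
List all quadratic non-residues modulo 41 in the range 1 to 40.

Square k = 1,…,20 (k and 41−k give the same square):
1²=1, 2²=4, 3²=9, 4²=16, 5²=25, 6²=36, 7²≡8, 8²≡23, 9²≡40, 10²≡18, 11²≡39, 12²≡21, 13²≡5, 14²≡32, 15²≡20, 16²≡10, 17²≡2, 18²≡37, 19²≡33, 20²≡31 (mod 41).
The residues are {1, 2, 4, 5, 8, 9, 10, 16, 18, 20, 21, 23, 25, 31, 32, 33, 36, 37, 39, 40}; the non-residues are the remaining 20 nonzero classes.

3 6 7 11 12 13 14 15 17 19 22 24 26 27 28 29 30 34 35 38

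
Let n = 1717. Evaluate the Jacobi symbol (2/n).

Pull out 2: since 1717 ≡ 5 (mod 8), (2/1717) = -1.
Reached (1/1717) = 1. Collecting the sign flips along the way, the symbol is -1.

-1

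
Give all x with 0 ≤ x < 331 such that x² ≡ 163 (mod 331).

Since 331 ≡ 3 (mod 4), a square root of 163 is 163^((331+1)/4) = 163^83 mod 331.
Repeated squaring: 163^2≡89, 163^4≡308, 163^8≡198, 163^16≡146, 163^32≡132, 163^64≡212 (mod 331).
163^83 = 163^(64+16+2+1) ≡ 297 (mod 331).
Check: 297² = 88209 ≡ 163 (mod 331). The two roots are 34 and 297.

34, 297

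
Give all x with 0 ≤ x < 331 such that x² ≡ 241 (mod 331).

Since 331 ≡ 3 (mod 4), a square root of 241 is 241^((331+1)/4) = 241^83 mod 331.
Repeated squaring: 241^2≡156, 241^4≡173, 241^8≡139, 241^16≡123, 241^32≡234, 241^64≡141 (mod 331).
241^83 = 241^(64+16+2+1) ≡ 127 (mod 331).
Check: 127² = 16129 ≡ 241 (mod 331). The two roots are 127 and 204.

127, 204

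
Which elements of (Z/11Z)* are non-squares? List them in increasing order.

Square k = 1,…,5 (k and 11−k give the same square):
1²=1, 2²=4, 3²=9, 4²≡5, 5²≡3 (mod 11).
The residues are {1, 3, 4, 5, 9}; the non-residues are the remaining 5 nonzero classes.

2 6 7 8 10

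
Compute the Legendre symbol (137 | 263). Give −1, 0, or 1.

Reciprocity: 137 ≡ 1 and 263 ≡ 3 (mod 4), so (137/263) = +(263/137).
Reduce top mod 137: now compute (126/137).
Pull out 2: since 137 ≡ 1 (mod 8), (2/137) = +1.
Reciprocity: 63 ≡ 3 and 137 ≡ 1 (mod 4), so (63/137) = +(137/63).
Reduce top mod 63: now compute (11/63).
Reciprocity: 11 ≡ 3 and 63 ≡ 3 (mod 4), so (11/63) = −(63/11).
Reduce top mod 11: now compute (8/11).
Pull out 2^3: since 11 ≡ 3 (mod 8), (2/11) = -1, so (2/11)^3 = -1.
Reached (1/11) = 1. Collecting the sign flips along the way, the symbol is +1.

1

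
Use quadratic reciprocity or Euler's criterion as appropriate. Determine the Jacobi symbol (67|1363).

Reciprocity: 67 ≡ 3 and 1363 ≡ 3 (mod 4), so (67/1363) = −(1363/67).
Reduce top mod 67: now compute (23/67).
Reciprocity: 23 ≡ 3 and 67 ≡ 3 (mod 4), so (23/67) = −(67/23).
Reduce top mod 23: now compute (21/23).
Reciprocity: 21 ≡ 1 and 23 ≡ 3 (mod 4), so (21/23) = +(23/21).
Reduce top mod 21: now compute (2/21).
Pull out 2: since 21 ≡ 5 (mod 8), (2/21) = -1.
Reached (1/21) = 1. Collecting the sign flips along the way, the symbol is -1.

-1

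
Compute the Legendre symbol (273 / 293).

Reciprocity: 273 ≡ 1 and 293 ≡ 1 (mod 4), so (273/293) = +(293/273).
Reduce top mod 273: now compute (20/273).
Pull out 2^2: since 273 ≡ 1 (mod 8), (2/273) = +1, so (2/273)^2 = +1.
Reciprocity: 5 ≡ 1 and 273 ≡ 1 (mod 4), so (5/273) = +(273/5).
Reduce top mod 5: now compute (3/5).
Reciprocity: 3 ≡ 3 and 5 ≡ 1 (mod 4), so (3/5) = +(5/3).
Reduce top mod 3: now compute (2/3).
Pull out 2: since 3 ≡ 3 (mod 8), (2/3) = -1.
Reached (1/3) = 1. Collecting the sign flips along the way, the symbol is -1.

-1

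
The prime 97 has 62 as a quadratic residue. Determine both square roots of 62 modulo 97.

97 ≡ 1 (mod 4), so we find a root by search.
Trying successive values, 16² = 256 ≡ 62 (mod 97). The other root is 97 − 16 = 81.

16, 81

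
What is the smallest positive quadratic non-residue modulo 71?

(2/71) = +1, so 2 is a residue.
(3/71) = +1, so 3 is a residue.
(4/71) = +1, so 4 is a residue.
(5/71) = +1, so 5 is a residue.
(6/71) = +1, so 6 is a residue.
(7/71) = −1, so 7 is the smallest positive non-residue mod 71.

7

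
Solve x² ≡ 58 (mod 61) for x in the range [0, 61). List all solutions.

61 ≡ 1 (mod 4), so we find a root by search.
Trying successive values, 27² = 729 ≡ 58 (mod 61). The other root is 61 − 27 = 34.

27, 34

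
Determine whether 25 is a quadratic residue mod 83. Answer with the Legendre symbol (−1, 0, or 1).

Reciprocity: 25 ≡ 1 and 83 ≡ 3 (mod 4), so (25/83) = +(83/25).
Reduce top mod 25: now compute (8/25).
Pull out 2^3: since 25 ≡ 1 (mod 8), (2/25) = +1, so (2/25)^3 = +1.
Reached (1/25) = 1. Collecting the sign flips along the way, the symbol is +1.

1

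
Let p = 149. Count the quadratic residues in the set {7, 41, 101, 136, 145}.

2

(7/149) = +1 → QR.
(41/149) = -1 → non-residue.
(101/149) = -1 → non-residue.
(136/149) = -1 → non-residue.
(145/149) = +1 → QR.
Total quadratic residues among the 5: 2.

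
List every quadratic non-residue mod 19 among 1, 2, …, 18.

2 3 8 10 12 13 14 15 18

Square k = 1,…,9 (k and 19−k give the same square):
1²=1, 2²=4, 3²=9, 4²=16, 5²≡6, 6²≡17, 7²≡11, 8²≡7, 9²≡5 (mod 19).
The residues are {1, 4, 5, 6, 7, 9, 11, 16, 17}; the non-residues are the remaining 9 nonzero classes.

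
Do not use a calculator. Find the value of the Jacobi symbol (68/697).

Pull out 2^2: since 697 ≡ 1 (mod 8), (2/697) = +1, so (2/697)^2 = +1.
Reciprocity: 17 ≡ 1 and 697 ≡ 1 (mod 4), so (17/697) = +(697/17).
Reduce top mod 17: now compute (0/17).
Top reduces to 0: gcd > 1, so the symbol is 0.

0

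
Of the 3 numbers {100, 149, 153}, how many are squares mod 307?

3

(100/307) = +1 → QR.
(149/307) = +1 → QR.
(153/307) = +1 → QR.
Total quadratic residues among the 3: 3.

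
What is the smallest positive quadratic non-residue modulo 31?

(2/31) = +1, so 2 is a residue.
(3/31) = −1, so 3 is the smallest positive non-residue mod 31.

3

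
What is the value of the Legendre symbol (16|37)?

Pull out 2^4: since 37 ≡ 5 (mod 8), (2/37) = -1, so (2/37)^4 = +1.
Reached (1/37) = 1. Collecting the sign flips along the way, the symbol is +1.

1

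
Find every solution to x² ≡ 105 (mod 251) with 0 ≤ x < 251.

Since 251 ≡ 3 (mod 4), a square root of 105 is 105^((251+1)/4) = 105^63 mod 251.
Repeated squaring: 105^2≡232, 105^4≡110, 105^8≡52, 105^16≡194, 105^32≡237 (mod 251).
105^63 = 105^(32+16+8+4+2+1) ≡ 119 (mod 251).
Check: 119² = 14161 ≡ 105 (mod 251). The two roots are 119 and 132.

119, 132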